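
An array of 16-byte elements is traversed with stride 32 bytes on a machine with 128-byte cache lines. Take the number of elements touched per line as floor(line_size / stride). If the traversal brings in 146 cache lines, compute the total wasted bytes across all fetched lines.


Elements per line = floor(128 / 32) = 4
Bytes used per line = 4 * 16 = 64
Wasted per line = 128 - 64 = 64
Total wasted = 64 * 146 = 9344

9344


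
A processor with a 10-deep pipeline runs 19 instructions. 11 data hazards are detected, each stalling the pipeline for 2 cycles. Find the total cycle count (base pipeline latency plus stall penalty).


Base cycles = 10 + 19 - 1 = 28
Total stalls = 11 * 2 = 22
Total = 28 + 22 = 50

50


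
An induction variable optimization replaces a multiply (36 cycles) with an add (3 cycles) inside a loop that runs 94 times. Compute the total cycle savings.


Per-iteration saving = 36 - 3 = 33
Total saved = 94 * 33 = 3102

3102


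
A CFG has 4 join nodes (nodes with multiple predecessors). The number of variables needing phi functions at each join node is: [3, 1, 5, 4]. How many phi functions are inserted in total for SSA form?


Total phi functions = sum of phi functions at each join node
= 3 + 1 + 5 + 4 = 13

13


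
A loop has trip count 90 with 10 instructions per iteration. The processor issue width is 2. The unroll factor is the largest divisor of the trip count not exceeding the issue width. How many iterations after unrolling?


Largest divisor of 90 <= 2 is 2
New iterations = 90 / 2 = 45

45


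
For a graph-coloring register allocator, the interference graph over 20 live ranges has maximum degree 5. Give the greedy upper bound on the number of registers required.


Greedy coloring never needs more than (max_degree + 1) colors: when coloring a vertex, at most max_degree neighbors are already colored.
Upper bound = 5 + 1 = 6

6


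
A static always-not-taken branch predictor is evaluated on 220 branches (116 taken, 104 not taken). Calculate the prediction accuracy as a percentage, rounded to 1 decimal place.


Predictor: always-not-taken
Correct predictions = 104
Accuracy = 104 / 220 * 100 = 47.3%

47.3


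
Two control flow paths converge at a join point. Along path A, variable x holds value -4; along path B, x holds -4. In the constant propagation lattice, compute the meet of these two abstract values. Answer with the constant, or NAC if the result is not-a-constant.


Meet operation: if both paths give the same constant, result is that constant; if they differ, result is NAC (not-a-constant).
Path A: -4, Path B: -4 -> equal
Result: constant -> -4

-4


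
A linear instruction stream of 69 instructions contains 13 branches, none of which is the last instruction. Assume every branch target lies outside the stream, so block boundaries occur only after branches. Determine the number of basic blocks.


With no in-sequence branch targets, the leaders are the first instruction plus the instruction after each branch.
Number of basic blocks = branches + 1
= 13 + 1 = 14

14


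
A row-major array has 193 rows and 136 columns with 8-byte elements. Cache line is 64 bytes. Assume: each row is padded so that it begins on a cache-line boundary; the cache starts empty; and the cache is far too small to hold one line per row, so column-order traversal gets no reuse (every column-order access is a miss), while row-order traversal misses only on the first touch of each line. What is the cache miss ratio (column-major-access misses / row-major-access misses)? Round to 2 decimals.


Each row occupies 136 * 8 = 1088 bytes and starts on a line boundary, so it spans ceil(1088 / 64) = 17 cache lines.
Row-major traversal misses (one per line touched): 193 * ceil(136 * 8 / 64) = 3281
Column-major traversal misses (no reuse, every access misses): 193 * 136 = 26248
Ratio = 26248 / 3281 = 8.0

8.0


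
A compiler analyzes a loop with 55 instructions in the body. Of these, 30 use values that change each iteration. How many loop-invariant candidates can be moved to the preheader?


Invariant candidates = total - loop-dependent
= 55 - 30 = 25

25


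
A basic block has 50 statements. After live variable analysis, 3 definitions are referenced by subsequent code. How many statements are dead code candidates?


Dead code = total statements - live definitions
= 50 - 3 = 47

47


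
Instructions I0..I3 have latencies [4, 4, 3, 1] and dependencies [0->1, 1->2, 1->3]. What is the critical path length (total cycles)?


Compute longest path through dependency graph: dist(Ik) = max over predecessors of dist + latency(Ik).
dist(I0) = latency 4 = 4
dist(I1) = dist(I0) + 4 = 4 + 4 = 8
dist(I2) = dist(I1) + 3 = 8 + 3 = 11
dist(I3) = dist(I1) + 1 = 8 + 1 = 9
Critical path = max dist = 11

11


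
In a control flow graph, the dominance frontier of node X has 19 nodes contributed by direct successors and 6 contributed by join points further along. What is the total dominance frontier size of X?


DF(X) = direct successor contributions + join point contributions
= 19 + 6 = 25

25


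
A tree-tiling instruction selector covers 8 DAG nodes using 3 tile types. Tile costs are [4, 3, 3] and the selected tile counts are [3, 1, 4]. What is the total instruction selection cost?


Total cost = sum(count_i * cost_i)
= 3*4 + 1*3 + 4*3
= 27

27


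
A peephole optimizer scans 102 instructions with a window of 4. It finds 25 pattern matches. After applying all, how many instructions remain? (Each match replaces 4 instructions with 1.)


Each match removes 3 instructions.
Total removed = 25 * 3 = 75
Remaining = 102 - 75 = 27

27


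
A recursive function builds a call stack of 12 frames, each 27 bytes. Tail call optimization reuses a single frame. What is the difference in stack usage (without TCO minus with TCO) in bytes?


Without TCO: 12 * 27 = 324 bytes
With TCO: reuse 1 frame = 27 bytes
Savings = 324 - 27 = 297

297


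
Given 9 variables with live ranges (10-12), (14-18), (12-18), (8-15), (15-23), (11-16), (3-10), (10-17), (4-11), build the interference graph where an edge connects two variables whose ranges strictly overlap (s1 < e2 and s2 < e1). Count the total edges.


Check all pairs for overlapping intervals.
Two intervals (s1,e1) and (s2,e2) overlap if s1 < e2 and s2 < e1.
v0 (10-12) vs v1..v8: overlaps v3, v5, v7, v8 -> 4
v1 (14-18) vs v2..v8: overlaps v2, v3, v4, v5, v7 -> 5
v2 (12-18) vs v3..v8: overlaps v3, v4, v5, v7 -> 4
v3 (8-15) vs v4..v8: overlaps v5, v6, v7, v8 -> 4
v4 (15-23) vs v5..v8: overlaps v5, v7 -> 2
v5 (11-16) vs v6..v8: overlaps v7 -> 1
v6 (3-10) vs v7..v8: overlaps v8 -> 1
v7 (10-17) vs v8: overlaps v8 -> 1
Total overlapping pairs = 4 + 5 + 4 + 4 + 2 + 1 + 1 + 1 = 22

22


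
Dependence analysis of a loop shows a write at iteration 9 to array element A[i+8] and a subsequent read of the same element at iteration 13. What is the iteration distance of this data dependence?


Distance = read iteration - write iteration
= 13 - 9 = 4

4


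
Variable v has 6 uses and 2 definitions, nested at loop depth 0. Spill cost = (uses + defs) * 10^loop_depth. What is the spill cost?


uses + defs = 6 + 2 = 8
10^0 = 1
Spill cost = 8 * 1 = 8

8


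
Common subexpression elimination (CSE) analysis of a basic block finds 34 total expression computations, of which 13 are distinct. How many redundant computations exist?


CSE count = total expressions - unique expressions
= 34 - 13 = 21

21


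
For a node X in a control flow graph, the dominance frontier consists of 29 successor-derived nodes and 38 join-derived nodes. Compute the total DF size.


DF(X) = direct successor contributions + join point contributions
= 29 + 38 = 67

67


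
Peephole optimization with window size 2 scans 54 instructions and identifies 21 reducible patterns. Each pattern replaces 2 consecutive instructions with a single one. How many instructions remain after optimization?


Each match removes 1 instructions.
Total removed = 21 * 1 = 21
Remaining = 54 - 21 = 33

33


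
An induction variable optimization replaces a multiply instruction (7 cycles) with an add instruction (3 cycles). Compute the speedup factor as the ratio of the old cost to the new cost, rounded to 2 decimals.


Ratio = mult_cost / add_cost = 7 / 3 = 2.33

2.33


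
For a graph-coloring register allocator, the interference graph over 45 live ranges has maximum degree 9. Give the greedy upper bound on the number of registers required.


Greedy coloring never needs more than (max_degree + 1) colors: when coloring a vertex, at most max_degree neighbors are already colored.
Upper bound = 9 + 1 = 10

10


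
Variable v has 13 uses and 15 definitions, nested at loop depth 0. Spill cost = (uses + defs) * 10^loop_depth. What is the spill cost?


uses + defs = 13 + 15 = 28
10^0 = 1
Spill cost = 28 * 1 = 28

28


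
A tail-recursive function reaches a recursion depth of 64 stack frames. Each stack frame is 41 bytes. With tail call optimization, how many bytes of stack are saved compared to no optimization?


Without TCO: 64 * 41 = 2624 bytes
With TCO: reuse 1 frame = 41 bytes
Savings = 2624 - 41 = 2583

2583


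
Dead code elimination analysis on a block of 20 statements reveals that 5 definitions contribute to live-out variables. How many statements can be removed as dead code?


Dead code = total statements - live definitions
= 20 - 5 = 15

15


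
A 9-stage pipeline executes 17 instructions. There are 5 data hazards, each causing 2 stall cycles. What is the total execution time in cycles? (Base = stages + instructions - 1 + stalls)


Base cycles = 9 + 17 - 1 = 25
Total stalls = 5 * 2 = 10
Total = 25 + 10 = 35

35


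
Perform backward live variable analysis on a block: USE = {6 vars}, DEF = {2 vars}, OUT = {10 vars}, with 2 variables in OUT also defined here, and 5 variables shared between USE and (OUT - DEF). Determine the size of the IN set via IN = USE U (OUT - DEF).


OUT - DEF: 10 - 2 = 8
|IN| = |USE| + |OUT - DEF| - |USE ∩ (OUT - DEF)| = 6 + 8 - 5 = 9

9


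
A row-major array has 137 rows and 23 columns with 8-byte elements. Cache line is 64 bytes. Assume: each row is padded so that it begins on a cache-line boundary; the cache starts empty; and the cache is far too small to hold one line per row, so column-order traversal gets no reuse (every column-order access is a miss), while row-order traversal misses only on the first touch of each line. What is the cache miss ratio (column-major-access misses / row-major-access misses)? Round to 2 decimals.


Each row occupies 23 * 8 = 184 bytes and starts on a line boundary, so it spans ceil(184 / 64) = 3 cache lines.
Row-major traversal misses (one per line touched): 137 * ceil(23 * 8 / 64) = 411
Column-major traversal misses (no reuse, every access misses): 137 * 23 = 3151
Ratio = 3151 / 411 = 7.67

7.67


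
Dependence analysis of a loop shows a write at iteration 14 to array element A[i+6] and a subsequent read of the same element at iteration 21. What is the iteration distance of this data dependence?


Distance = read iteration - write iteration
= 21 - 14 = 7

7


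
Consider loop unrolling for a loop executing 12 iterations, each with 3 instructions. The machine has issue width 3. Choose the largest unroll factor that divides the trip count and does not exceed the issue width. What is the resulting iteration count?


Largest divisor of 12 <= 3 is 3
New iterations = 12 / 3 = 4

4


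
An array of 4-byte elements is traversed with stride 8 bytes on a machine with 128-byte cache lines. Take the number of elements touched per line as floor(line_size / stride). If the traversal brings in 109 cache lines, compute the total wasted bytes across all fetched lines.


Elements per line = floor(128 / 8) = 16
Bytes used per line = 16 * 4 = 64
Wasted per line = 128 - 64 = 64
Total wasted = 64 * 109 = 6976

6976


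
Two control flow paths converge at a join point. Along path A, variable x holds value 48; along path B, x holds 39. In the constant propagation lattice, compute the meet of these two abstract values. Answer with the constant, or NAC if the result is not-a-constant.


Meet operation: if both paths give the same constant, result is that constant; if they differ, result is NAC (not-a-constant).
Path A: 48, Path B: 39 -> differ
Result: not-a-constant -> NAC

NAC


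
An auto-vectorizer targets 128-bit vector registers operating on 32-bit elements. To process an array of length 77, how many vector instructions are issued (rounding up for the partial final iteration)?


Width = 128 / 32 = 4 elements per vector op
Iterations = ceil(77 / 4) = 20

20


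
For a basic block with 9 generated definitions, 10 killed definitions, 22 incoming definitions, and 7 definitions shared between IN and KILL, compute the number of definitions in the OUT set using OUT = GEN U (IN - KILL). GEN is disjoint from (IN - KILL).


IN - KILL: 22 - 7 = 15 surviving definitions
OUT = GEN + surviving = 9 + 15 = 24

24


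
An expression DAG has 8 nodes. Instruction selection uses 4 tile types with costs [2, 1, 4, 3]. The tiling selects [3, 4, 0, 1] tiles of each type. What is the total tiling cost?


Total cost = sum(count_i * cost_i)
= 3*2 + 4*1 + 0*4 + 1*3
= 13

13


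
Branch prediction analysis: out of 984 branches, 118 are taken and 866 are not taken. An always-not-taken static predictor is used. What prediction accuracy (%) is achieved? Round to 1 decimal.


Predictor: always-not-taken
Correct predictions = 866
Accuracy = 866 / 984 * 100 = 88.0%

88.0


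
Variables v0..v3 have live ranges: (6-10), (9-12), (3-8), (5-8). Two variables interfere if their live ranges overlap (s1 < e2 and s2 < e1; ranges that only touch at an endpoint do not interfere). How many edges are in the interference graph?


Check all pairs for overlapping intervals.
Two intervals (s1,e1) and (s2,e2) overlap if s1 < e2 and s2 < e1.
v0 (6-10) vs v1..v3: overlaps v1, v2, v3 -> 3
v1 (9-12) vs v2..v3: overlaps none -> 0
v2 (3-8) vs v3: overlaps v3 -> 1
Total overlapping pairs = 3 + 0 + 1 = 4

4


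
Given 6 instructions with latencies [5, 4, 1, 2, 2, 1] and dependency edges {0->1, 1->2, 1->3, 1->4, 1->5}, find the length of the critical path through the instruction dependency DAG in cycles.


Compute longest path through dependency graph: dist(Ik) = max over predecessors of dist + latency(Ik).
dist(I0) = latency 5 = 5
dist(I1) = dist(I0) + 4 = 5 + 4 = 9
dist(I2) = dist(I1) + 1 = 9 + 1 = 10
dist(I3) = dist(I1) + 2 = 9 + 2 = 11
dist(I4) = dist(I1) + 2 = 9 + 2 = 11
dist(I5) = dist(I1) + 1 = 9 + 1 = 10
Critical path = max dist = 11

11


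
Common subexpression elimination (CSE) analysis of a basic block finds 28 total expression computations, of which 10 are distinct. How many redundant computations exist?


CSE count = total expressions - unique expressions
= 28 - 10 = 18

18


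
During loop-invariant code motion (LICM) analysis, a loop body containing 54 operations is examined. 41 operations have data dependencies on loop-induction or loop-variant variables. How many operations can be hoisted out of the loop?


Invariant candidates = total - loop-dependent
= 54 - 41 = 13

13


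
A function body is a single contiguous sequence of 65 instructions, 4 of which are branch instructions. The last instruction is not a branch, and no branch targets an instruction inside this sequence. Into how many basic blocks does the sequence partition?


With no in-sequence branch targets, the leaders are the first instruction plus the instruction after each branch.
Number of basic blocks = branches + 1
= 4 + 1 = 5

5


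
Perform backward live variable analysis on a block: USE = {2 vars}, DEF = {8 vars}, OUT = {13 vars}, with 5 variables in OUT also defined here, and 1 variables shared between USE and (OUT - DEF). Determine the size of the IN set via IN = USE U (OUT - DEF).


OUT - DEF: 13 - 5 = 8
|IN| = |USE| + |OUT - DEF| - |USE ∩ (OUT - DEF)| = 2 + 8 - 1 = 9

9


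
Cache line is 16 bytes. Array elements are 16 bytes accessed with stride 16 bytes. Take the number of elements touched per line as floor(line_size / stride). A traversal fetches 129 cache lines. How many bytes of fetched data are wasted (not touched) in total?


Elements per line = floor(16 / 16) = 1
Bytes used per line = 1 * 16 = 16
Wasted per line = 16 - 16 = 0
Total wasted = 0 * 129 = 0

0


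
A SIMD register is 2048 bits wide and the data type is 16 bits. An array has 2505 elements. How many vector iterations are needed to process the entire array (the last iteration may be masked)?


Width = 2048 / 16 = 128 elements per vector op
Iterations = ceil(2505 / 128) = 20

20


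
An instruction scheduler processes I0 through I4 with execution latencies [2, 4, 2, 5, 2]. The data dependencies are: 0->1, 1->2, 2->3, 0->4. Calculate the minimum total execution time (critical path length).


Compute longest path through dependency graph: dist(Ik) = max over predecessors of dist + latency(Ik).
dist(I0) = latency 2 = 2
dist(I1) = dist(I0) + 4 = 2 + 4 = 6
dist(I2) = dist(I1) + 2 = 6 + 2 = 8
dist(I3) = dist(I2) + 5 = 8 + 5 = 13
dist(I4) = dist(I0) + 2 = 2 + 2 = 4
Critical path = max dist = 13

13


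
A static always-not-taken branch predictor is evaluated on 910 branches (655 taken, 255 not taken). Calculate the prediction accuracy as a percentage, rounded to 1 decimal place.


Predictor: always-not-taken
Correct predictions = 255
Accuracy = 255 / 910 * 100 = 28.0%

28.0


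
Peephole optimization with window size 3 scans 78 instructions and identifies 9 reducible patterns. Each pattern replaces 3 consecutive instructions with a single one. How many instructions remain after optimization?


Each match removes 2 instructions.
Total removed = 9 * 2 = 18
Remaining = 78 - 18 = 60

60


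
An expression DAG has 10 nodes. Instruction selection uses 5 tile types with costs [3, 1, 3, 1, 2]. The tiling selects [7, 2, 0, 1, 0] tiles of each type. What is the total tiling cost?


Total cost = sum(count_i * cost_i)
= 7*3 + 2*1 + 0*3 + 1*1 + 0*2
= 24

24


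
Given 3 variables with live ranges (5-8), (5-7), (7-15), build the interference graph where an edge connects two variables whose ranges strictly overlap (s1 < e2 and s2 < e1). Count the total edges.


Check all pairs for overlapping intervals.
Two intervals (s1,e1) and (s2,e2) overlap if s1 < e2 and s2 < e1.
v0 (5-8) vs v1..v2: overlaps v1, v2 -> 2
v1 (5-7) vs v2: overlaps none -> 0
Total overlapping pairs = 2 + 0 = 2

2


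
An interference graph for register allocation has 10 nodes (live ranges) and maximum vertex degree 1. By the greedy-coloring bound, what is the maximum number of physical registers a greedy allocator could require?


Greedy coloring never needs more than (max_degree + 1) colors: when coloring a vertex, at most max_degree neighbors are already colored.
Upper bound = 1 + 1 = 2

2


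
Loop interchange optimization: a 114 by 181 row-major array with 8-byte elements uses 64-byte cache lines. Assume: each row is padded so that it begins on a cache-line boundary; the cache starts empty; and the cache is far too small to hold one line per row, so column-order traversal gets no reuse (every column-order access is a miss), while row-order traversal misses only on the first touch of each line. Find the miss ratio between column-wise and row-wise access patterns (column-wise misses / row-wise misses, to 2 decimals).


Each row occupies 181 * 8 = 1448 bytes and starts on a line boundary, so it spans ceil(1448 / 64) = 23 cache lines.
Row-major traversal misses (one per line touched): 114 * ceil(181 * 8 / 64) = 2622
Column-major traversal misses (no reuse, every access misses): 114 * 181 = 20634
Ratio = 20634 / 2622 = 7.87

7.87


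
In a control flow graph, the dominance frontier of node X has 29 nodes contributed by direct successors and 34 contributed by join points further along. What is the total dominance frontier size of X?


DF(X) = direct successor contributions + join point contributions
= 29 + 34 = 63

63


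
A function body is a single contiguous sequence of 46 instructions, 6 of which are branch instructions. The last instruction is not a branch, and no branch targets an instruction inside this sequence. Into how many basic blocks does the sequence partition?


With no in-sequence branch targets, the leaders are the first instruction plus the instruction after each branch.
Number of basic blocks = branches + 1
= 6 + 1 = 7

7


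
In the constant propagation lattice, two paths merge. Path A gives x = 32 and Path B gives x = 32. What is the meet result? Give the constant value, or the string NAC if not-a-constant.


Meet operation: if both paths give the same constant, result is that constant; if they differ, result is NAC (not-a-constant).
Path A: 32, Path B: 32 -> equal
Result: constant -> 32

32


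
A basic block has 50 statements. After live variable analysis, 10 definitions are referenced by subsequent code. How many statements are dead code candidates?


Dead code = total statements - live definitions
= 50 - 10 = 40

40


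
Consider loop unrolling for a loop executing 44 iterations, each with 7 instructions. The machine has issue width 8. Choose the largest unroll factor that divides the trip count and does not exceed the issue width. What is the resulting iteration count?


Largest divisor of 44 <= 8 is 4
New iterations = 44 / 4 = 11

11


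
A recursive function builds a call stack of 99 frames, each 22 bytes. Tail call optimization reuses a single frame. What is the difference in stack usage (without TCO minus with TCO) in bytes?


Without TCO: 99 * 22 = 2178 bytes
With TCO: reuse 1 frame = 22 bytes
Savings = 2178 - 22 = 2156

2156


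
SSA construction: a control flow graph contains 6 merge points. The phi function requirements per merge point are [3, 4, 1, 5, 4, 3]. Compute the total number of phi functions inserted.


Total phi functions = sum of phi functions at each join node
= 3 + 4 + 1 + 5 + 4 + 3 = 20

20


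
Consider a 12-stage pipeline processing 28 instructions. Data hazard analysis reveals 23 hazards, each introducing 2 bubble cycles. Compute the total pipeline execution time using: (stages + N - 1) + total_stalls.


Base cycles = 12 + 28 - 1 = 39
Total stalls = 23 * 2 = 46
Total = 39 + 46 = 85

85


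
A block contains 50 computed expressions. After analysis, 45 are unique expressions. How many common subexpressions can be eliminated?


CSE count = total expressions - unique expressions
= 50 - 45 = 5

5


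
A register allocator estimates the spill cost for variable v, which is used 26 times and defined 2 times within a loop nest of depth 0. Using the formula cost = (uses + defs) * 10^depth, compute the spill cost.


uses + defs = 26 + 2 = 28
10^0 = 1
Spill cost = 28 * 1 = 28

28


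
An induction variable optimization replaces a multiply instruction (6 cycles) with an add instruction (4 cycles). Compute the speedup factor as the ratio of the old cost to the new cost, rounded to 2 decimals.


Ratio = mult_cost / add_cost = 6 / 4 = 1.5

1.5


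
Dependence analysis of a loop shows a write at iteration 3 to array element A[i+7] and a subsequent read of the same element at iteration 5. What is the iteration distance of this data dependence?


Distance = read iteration - write iteration
= 5 - 3 = 2

2


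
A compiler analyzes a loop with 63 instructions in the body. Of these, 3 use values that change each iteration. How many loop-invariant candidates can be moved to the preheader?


Invariant candidates = total - loop-dependent
= 63 - 3 = 60

60


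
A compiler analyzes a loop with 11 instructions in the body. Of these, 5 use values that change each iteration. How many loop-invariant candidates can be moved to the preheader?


Invariant candidates = total - loop-dependent
= 11 - 5 = 6

6


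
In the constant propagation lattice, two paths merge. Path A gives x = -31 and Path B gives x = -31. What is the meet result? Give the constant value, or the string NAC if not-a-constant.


Meet operation: if both paths give the same constant, result is that constant; if they differ, result is NAC (not-a-constant).
Path A: -31, Path B: -31 -> equal
Result: constant -> -31

-31


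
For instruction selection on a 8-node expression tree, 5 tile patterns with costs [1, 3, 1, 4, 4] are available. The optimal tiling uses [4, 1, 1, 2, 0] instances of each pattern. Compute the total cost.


Total cost = sum(count_i * cost_i)
= 4*1 + 1*3 + 1*1 + 2*4 + 0*4
= 16

16


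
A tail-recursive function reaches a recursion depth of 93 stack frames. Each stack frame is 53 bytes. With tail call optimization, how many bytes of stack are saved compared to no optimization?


Without TCO: 93 * 53 = 4929 bytes
With TCO: reuse 1 frame = 53 bytes
Savings = 4929 - 53 = 4876

4876


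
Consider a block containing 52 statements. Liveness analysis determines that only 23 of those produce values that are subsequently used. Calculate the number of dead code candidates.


Dead code = total statements - live definitions
= 52 - 23 = 29

29


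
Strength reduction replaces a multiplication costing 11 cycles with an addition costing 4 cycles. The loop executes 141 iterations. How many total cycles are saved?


Per-iteration saving = 11 - 4 = 7
Total saved = 141 * 7 = 987

987


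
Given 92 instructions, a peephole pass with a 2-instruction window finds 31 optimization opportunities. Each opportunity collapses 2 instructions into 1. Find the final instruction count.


Each match removes 1 instructions.
Total removed = 31 * 1 = 31
Remaining = 92 - 31 = 61

61


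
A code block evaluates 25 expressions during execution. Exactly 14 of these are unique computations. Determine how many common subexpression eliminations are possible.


CSE count = total expressions - unique expressions
= 25 - 14 = 11

11


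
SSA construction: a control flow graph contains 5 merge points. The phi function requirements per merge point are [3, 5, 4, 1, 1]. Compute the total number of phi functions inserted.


Total phi functions = sum of phi functions at each join node
= 3 + 5 + 4 + 1 + 1 = 14

14


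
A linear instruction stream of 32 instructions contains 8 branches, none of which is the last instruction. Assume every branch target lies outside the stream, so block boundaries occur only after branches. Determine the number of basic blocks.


With no in-sequence branch targets, the leaders are the first instruction plus the instruction after each branch.
Number of basic blocks = branches + 1
= 8 + 1 = 9

9


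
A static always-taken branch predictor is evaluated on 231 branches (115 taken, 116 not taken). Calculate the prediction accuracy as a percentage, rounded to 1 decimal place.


Predictor: always-taken
Correct predictions = 115
Accuracy = 115 / 231 * 100 = 49.8%

49.8


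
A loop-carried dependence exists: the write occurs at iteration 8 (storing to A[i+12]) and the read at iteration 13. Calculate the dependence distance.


Distance = read iteration - write iteration
= 13 - 8 = 5

5


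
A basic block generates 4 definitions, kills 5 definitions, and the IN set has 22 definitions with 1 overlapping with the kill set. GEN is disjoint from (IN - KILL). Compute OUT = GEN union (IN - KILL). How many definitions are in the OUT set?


IN - KILL: 22 - 1 = 21 surviving definitions
OUT = GEN + surviving = 4 + 21 = 25

25


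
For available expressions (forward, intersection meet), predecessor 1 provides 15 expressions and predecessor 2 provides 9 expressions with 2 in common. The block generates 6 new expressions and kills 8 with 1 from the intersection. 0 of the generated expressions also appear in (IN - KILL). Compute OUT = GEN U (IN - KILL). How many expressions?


IN = intersection of predecessors = 2
IN - KILL = 2 - 1 = 1
|OUT| = |GEN| + |IN - KILL| - |GEN ∩ (IN - KILL)| = 6 + 1 - 0 = 7

7


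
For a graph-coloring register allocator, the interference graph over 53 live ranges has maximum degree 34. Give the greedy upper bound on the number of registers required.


Greedy coloring never needs more than (max_degree + 1) colors: when coloring a vertex, at most max_degree neighbors are already colored.
Upper bound = 34 + 1 = 35

35


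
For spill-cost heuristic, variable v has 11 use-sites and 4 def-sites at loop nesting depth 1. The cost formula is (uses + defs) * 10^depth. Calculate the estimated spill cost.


uses + defs = 11 + 4 = 15
10^1 = 10
Spill cost = 15 * 10 = 150

150


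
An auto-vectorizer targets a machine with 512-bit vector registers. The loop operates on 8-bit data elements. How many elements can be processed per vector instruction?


Width = SIMD bits / data type bits
= 512 / 8 = 64

64


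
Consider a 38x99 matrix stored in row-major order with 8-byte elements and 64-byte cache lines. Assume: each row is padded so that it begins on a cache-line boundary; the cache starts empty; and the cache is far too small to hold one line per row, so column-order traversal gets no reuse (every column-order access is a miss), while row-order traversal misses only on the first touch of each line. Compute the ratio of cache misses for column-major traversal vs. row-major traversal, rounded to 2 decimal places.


Each row occupies 99 * 8 = 792 bytes and starts on a line boundary, so it spans ceil(792 / 64) = 13 cache lines.
Row-major traversal misses (one per line touched): 38 * ceil(99 * 8 / 64) = 494
Column-major traversal misses (no reuse, every access misses): 38 * 99 = 3762
Ratio = 3762 / 494 = 7.62

7.62


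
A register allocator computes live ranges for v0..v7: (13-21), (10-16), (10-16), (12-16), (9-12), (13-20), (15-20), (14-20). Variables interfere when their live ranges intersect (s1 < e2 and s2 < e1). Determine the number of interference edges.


Check all pairs for overlapping intervals.
Two intervals (s1,e1) and (s2,e2) overlap if s1 < e2 and s2 < e1.
v0 (13-21) vs v1..v7: overlaps v1, v2, v3, v5, v6, v7 -> 6
v1 (10-16) vs v2..v7: overlaps v2, v3, v4, v5, v6, v7 -> 6
v2 (10-16) vs v3..v7: overlaps v3, v4, v5, v6, v7 -> 5
v3 (12-16) vs v4..v7: overlaps v5, v6, v7 -> 3
v4 (9-12) vs v5..v7: overlaps none -> 0
v5 (13-20) vs v6..v7: overlaps v6, v7 -> 2
v6 (15-20) vs v7: overlaps v7 -> 1
Total overlapping pairs = 6 + 6 + 5 + 3 + 0 + 2 + 1 = 23

23


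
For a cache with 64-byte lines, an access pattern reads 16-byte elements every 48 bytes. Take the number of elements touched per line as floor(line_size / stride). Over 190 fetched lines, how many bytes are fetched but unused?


Elements per line = floor(64 / 48) = 1
Bytes used per line = 1 * 16 = 16
Wasted per line = 64 - 16 = 48
Total wasted = 48 * 190 = 9120

9120


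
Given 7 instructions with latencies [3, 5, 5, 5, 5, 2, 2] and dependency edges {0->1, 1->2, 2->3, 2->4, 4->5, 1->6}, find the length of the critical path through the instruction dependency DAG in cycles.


Compute longest path through dependency graph: dist(Ik) = max over predecessors of dist + latency(Ik).
dist(I0) = latency 3 = 3
dist(I1) = dist(I0) + 5 = 3 + 5 = 8
dist(I2) = dist(I1) + 5 = 8 + 5 = 13
dist(I3) = dist(I2) + 5 = 13 + 5 = 18
dist(I4) = dist(I2) + 5 = 13 + 5 = 18
dist(I5) = dist(I4) + 2 = 18 + 2 = 20
dist(I6) = dist(I1) + 2 = 8 + 2 = 10
Critical path = max dist = 20

20


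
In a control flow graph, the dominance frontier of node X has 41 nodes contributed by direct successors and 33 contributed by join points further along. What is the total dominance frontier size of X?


DF(X) = direct successor contributions + join point contributions
= 41 + 33 = 74

74


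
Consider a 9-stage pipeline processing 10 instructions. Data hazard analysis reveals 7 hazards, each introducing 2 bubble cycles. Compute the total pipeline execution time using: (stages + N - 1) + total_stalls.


Base cycles = 9 + 10 - 1 = 18
Total stalls = 7 * 2 = 14
Total = 18 + 14 = 32

32


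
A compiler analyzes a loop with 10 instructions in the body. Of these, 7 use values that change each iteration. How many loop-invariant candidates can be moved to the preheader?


Invariant candidates = total - loop-dependent
= 10 - 7 = 3

3


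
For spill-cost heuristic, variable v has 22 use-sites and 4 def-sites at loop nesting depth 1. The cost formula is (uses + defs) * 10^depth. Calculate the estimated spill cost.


uses + defs = 22 + 4 = 26
10^1 = 10
Spill cost = 26 * 10 = 260

260


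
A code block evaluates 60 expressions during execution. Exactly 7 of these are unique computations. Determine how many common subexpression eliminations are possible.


CSE count = total expressions - unique expressions
= 60 - 7 = 53

53


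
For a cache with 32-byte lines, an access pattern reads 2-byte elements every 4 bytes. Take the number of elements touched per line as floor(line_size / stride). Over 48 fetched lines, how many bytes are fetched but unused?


Elements per line = floor(32 / 4) = 8
Bytes used per line = 8 * 2 = 16
Wasted per line = 32 - 16 = 16
Total wasted = 16 * 48 = 768

768


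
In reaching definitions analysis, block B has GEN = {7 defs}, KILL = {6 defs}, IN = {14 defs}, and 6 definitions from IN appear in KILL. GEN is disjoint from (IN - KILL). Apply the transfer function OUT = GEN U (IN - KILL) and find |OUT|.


IN - KILL: 14 - 6 = 8 surviving definitions
OUT = GEN + surviving = 7 + 8 = 15

15


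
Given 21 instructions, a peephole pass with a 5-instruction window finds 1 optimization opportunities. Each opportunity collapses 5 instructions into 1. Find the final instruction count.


Each match removes 4 instructions.
Total removed = 1 * 4 = 4
Remaining = 21 - 4 = 17

17


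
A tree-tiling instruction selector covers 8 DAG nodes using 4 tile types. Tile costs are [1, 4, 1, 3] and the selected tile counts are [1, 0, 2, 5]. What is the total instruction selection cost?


Total cost = sum(count_i * cost_i)
= 1*1 + 0*4 + 2*1 + 5*3
= 18

18


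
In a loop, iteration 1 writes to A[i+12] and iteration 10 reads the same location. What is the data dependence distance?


Distance = read iteration - write iteration
= 10 - 1 = 9

9


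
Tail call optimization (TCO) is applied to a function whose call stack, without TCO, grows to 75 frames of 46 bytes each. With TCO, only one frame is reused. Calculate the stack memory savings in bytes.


Without TCO: 75 * 46 = 3450 bytes
With TCO: reuse 1 frame = 46 bytes
Savings = 3450 - 46 = 3404

3404


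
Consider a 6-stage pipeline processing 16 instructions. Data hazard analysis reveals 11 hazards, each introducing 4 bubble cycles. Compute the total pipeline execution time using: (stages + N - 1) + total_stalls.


Base cycles = 6 + 16 - 1 = 21
Total stalls = 11 * 4 = 44
Total = 21 + 44 = 65

65


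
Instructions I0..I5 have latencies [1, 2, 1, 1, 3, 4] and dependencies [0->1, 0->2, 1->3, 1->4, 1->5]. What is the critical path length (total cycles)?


Compute longest path through dependency graph: dist(Ik) = max over predecessors of dist + latency(Ik).
dist(I0) = latency 1 = 1
dist(I1) = dist(I0) + 2 = 1 + 2 = 3
dist(I2) = dist(I0) + 1 = 1 + 1 = 2
dist(I3) = dist(I1) + 1 = 3 + 1 = 4
dist(I4) = dist(I1) + 3 = 3 + 3 = 6
dist(I5) = dist(I1) + 4 = 3 + 4 = 7
Critical path = max dist = 7

7


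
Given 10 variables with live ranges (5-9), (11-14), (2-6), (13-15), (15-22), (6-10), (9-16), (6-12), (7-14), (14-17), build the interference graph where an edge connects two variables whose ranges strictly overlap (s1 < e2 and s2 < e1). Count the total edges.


Check all pairs for overlapping intervals.
Two intervals (s1,e1) and (s2,e2) overlap if s1 < e2 and s2 < e1.
v0 (5-9) vs v1..v9: overlaps v2, v5, v7, v8 -> 4
v1 (11-14) vs v2..v9: overlaps v3, v6, v7, v8 -> 4
v2 (2-6) vs v3..v9: overlaps none -> 0
v3 (13-15) vs v4..v9: overlaps v6, v8, v9 -> 3
v4 (15-22) vs v5..v9: overlaps v6, v9 -> 2
v5 (6-10) vs v6..v9: overlaps v6, v7, v8 -> 3
v6 (9-16) vs v7..v9: overlaps v7, v8, v9 -> 3
v7 (6-12) vs v8..v9: overlaps v8 -> 1
v8 (7-14) vs v9: overlaps none -> 0
Total overlapping pairs = 4 + 4 + 0 + 3 + 2 + 3 + 3 + 1 + 0 = 20

20


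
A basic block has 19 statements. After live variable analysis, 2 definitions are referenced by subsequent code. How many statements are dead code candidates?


Dead code = total statements - live definitions
= 19 - 2 = 17

17


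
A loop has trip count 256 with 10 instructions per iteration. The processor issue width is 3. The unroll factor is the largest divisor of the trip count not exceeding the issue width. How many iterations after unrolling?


Largest divisor of 256 <= 3 is 2
New iterations = 256 / 2 = 128

128


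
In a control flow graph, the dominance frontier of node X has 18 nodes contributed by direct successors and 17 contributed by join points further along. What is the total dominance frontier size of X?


DF(X) = direct successor contributions + join point contributions
= 18 + 17 = 35

35


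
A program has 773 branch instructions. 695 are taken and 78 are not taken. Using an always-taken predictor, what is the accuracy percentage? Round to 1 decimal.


Predictor: always-taken
Correct predictions = 695
Accuracy = 695 / 773 * 100 = 89.9%

89.9


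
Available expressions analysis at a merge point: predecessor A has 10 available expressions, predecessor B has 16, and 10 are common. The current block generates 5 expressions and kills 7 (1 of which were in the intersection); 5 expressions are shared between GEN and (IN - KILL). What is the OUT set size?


IN = intersection of predecessors = 10
IN - KILL = 10 - 1 = 9
|OUT| = |GEN| + |IN - KILL| - |GEN ∩ (IN - KILL)| = 5 + 9 - 5 = 9

9


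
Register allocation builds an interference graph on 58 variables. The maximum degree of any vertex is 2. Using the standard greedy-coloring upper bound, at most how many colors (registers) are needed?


Greedy coloring never needs more than (max_degree + 1) colors: when coloring a vertex, at most max_degree neighbors are already colored.
Upper bound = 2 + 1 = 3

3


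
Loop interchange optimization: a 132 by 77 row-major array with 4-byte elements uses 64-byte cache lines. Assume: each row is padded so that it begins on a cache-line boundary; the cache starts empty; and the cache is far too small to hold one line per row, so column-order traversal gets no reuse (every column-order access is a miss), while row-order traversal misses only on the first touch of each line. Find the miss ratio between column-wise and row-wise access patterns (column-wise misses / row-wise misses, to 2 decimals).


Each row occupies 77 * 4 = 308 bytes and starts on a line boundary, so it spans ceil(308 / 64) = 5 cache lines.
Row-major traversal misses (one per line touched): 132 * ceil(77 * 4 / 64) = 660
Column-major traversal misses (no reuse, every access misses): 132 * 77 = 10164
Ratio = 10164 / 660 = 15.4

15.4


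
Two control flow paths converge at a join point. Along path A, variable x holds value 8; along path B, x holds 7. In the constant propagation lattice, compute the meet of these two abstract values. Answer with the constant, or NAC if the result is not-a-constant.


Meet operation: if both paths give the same constant, result is that constant; if they differ, result is NAC (not-a-constant).
Path A: 8, Path B: 7 -> differ
Result: not-a-constant -> NAC

NAC


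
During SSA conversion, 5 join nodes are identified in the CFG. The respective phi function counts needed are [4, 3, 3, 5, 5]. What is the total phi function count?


Total phi functions = sum of phi functions at each join node
= 4 + 3 + 3 + 5 + 5 = 20

20


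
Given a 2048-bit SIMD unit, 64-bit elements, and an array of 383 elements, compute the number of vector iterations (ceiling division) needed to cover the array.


Width = 2048 / 64 = 32 elements per vector op
Iterations = ceil(383 / 32) = 12

12
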